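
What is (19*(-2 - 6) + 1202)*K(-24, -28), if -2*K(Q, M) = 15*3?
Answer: -23625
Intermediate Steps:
K(Q, M) = -45/2 (K(Q, M) = -15*3/2 = -½*45 = -45/2)
(19*(-2 - 6) + 1202)*K(-24, -28) = (19*(-2 - 6) + 1202)*(-45/2) = (19*(-8) + 1202)*(-45/2) = (-152 + 1202)*(-45/2) = 1050*(-45/2) = -23625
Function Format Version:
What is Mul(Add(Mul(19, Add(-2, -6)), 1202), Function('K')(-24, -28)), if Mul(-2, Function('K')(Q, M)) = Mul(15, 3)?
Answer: -23625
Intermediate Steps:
Function('K')(Q, M) = Rational(-45, 2) (Function('K')(Q, M) = Mul(Rational(-1, 2), Mul(15, 3)) = Mul(Rational(-1, 2), 45) = Rational(-45, 2))
Mul(Add(Mul(19, Add(-2, -6)), 1202), Function('K')(-24, -28)) = Mul(Add(Mul(19, Add(-2, -6)), 1202), Rational(-45, 2)) = Mul(Add(Mul(19, -8), 1202), Rational(-45, 2)) = Mul(Add(-152, 1202), Rational(-45, 2)) = Mul(1050, Rational(-45, 2)) = -23625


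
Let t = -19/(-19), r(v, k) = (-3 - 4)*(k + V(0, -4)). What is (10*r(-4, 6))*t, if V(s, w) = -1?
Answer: -350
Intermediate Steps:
r(v, k) = 7 - 7*k (r(v, k) = (-3 - 4)*(k - 1) = -7*(-1 + k) = 7 - 7*k)
t = 1 (t = -19*(-1/19) = 1)
(10*r(-4, 6))*t = (10*(7 - 7*6))*1 = (10*(7 - 42))*1 = (10*(-35))*1 = -350*1 = -350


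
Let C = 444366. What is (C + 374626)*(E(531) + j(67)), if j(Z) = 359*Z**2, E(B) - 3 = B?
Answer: 1320284718320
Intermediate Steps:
E(B) = 3 + B
(C + 374626)*(E(531) + j(67)) = (444366 + 374626)*((3 + 531) + 359*67**2) = 818992*(534 + 359*4489) = 818992*(534 + 1611551) = 818992*1612085 = 1320284718320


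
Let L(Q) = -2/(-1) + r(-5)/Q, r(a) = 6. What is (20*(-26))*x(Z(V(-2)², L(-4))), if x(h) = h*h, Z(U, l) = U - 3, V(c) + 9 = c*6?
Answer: -99758880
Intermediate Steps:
V(c) = -9 + 6*c (V(c) = -9 + c*6 = -9 + 6*c)
L(Q) = 2 + 6/Q (L(Q) = -2/(-1) + 6/Q = -2*(-1) + 6/Q = 2 + 6/Q)
Z(U, l) = -3 + U
x(h) = h²
(20*(-26))*x(Z(V(-2)², L(-4))) = (20*(-26))*(-3 + (-9 + 6*(-2))²)² = -520*(-3 + (-9 - 12)²)² = -520*(-3 + (-21)²)² = -520*(-3 + 441)² = -520*438² = -520*191844 = -99758880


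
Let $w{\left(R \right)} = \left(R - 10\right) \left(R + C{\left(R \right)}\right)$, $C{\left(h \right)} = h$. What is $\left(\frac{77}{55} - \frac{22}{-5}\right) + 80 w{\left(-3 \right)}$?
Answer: $\frac{31229}{5} \approx 6245.8$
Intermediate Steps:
$w{\left(R \right)} = 2 R \left(-10 + R\right)$ ($w{\left(R \right)} = \left(R - 10\right) \left(R + R\right) = \left(-10 + R\right) 2 R = 2 R \left(-10 + R\right)$)
$\left(\frac{77}{55} - \frac{22}{-5}\right) + 80 w{\left(-3 \right)} = \left(\frac{77}{55} - \frac{22}{-5}\right) + 80 \cdot 2 \left(-3\right) \left(-10 - 3\right) = \left(77 \cdot \frac{1}{55} - - \frac{22}{5}\right) + 80 \cdot 2 \left(-3\right) \left(-13\right) = \left(\frac{7}{5} + \frac{22}{5}\right) + 80 \cdot 78 = \frac{29}{5} + 6240 = \frac{31229}{5}$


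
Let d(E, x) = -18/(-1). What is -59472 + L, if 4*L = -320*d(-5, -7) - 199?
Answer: -243847/4 ≈ -60962.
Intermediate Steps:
d(E, x) = 18 (d(E, x) = -18*(-1) = 18)
L = -5959/4 (L = (-320*18 - 199)/4 = (-5760 - 199)/4 = (¼)*(-5959) = -5959/4 ≈ -1489.8)
-59472 + L = -59472 - 5959/4 = -243847/4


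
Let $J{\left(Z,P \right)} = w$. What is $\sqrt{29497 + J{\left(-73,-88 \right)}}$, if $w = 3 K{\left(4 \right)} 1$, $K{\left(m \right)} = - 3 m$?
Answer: $\sqrt{29461} \approx 171.64$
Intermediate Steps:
$w = -36$ ($w = 3 \left(\left(-3\right) 4\right) 1 = 3 \left(-12\right) 1 = \left(-36\right) 1 = -36$)
$J{\left(Z,P \right)} = -36$
$\sqrt{29497 + J{\left(-73,-88 \right)}} = \sqrt{29497 - 36} = \sqrt{29461}$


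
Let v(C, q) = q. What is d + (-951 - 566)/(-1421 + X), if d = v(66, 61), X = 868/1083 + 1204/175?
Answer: 2375274314/38265599 ≈ 62.073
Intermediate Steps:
X = 207976/27075 (X = 868*(1/1083) + 1204*(1/175) = 868/1083 + 172/25 = 207976/27075 ≈ 7.6815)
d = 61
d + (-951 - 566)/(-1421 + X) = 61 + (-951 - 566)/(-1421 + 207976/27075) = 61 - 1517/(-38265599/27075) = 61 - 1517*(-27075/38265599) = 61 + 41072775/38265599 = 2375274314/38265599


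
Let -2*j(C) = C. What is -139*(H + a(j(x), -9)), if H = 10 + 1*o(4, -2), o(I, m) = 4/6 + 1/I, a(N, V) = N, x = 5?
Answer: -14039/12 ≈ -1169.9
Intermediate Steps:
j(C) = -C/2
o(I, m) = 2/3 + 1/I (o(I, m) = 4*(1/6) + 1/I = 2/3 + 1/I)
H = 131/12 (H = 10 + 1*(2/3 + 1/4) = 10 + 1*(11/12) = 10 + 11/12 = 131/12 ≈ 10.917)
-139*(H + a(j(x), -9)) = -139*(131/12 - 1/2*5) = -139*(131/12 - 5/2) = -139*101/12 = -14039/12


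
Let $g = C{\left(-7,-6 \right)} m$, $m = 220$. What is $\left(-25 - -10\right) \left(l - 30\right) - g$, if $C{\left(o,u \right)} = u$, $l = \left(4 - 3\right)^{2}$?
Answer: $1755$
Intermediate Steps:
$l = 1$ ($l = 1^{2} = 1$)
$g = -1320$ ($g = \left(-6\right) 220 = -1320$)
$\left(-25 - -10\right) \left(l - 30\right) - g = \left(-25 - -10\right) \left(1 - 30\right) - -1320 = \left(-25 + 10\right) \left(-29\right) + 1320 = \left(-15\right) \left(-29\right) + 1320 = 435 + 1320 = 1755$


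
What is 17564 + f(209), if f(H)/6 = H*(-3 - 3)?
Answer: 10040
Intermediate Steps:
f(H) = -36*H (f(H) = 6*(H*(-3 - 3)) = 6*(H*(-6)) = 6*(-6*H) = -36*H)
17564 + f(209) = 17564 - 36*209 = 17564 - 7524 = 10040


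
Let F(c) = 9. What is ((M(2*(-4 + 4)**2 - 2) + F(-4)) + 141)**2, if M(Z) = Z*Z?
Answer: 23716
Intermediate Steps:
M(Z) = Z**2
((M(2*(-4 + 4)**2 - 2) + F(-4)) + 141)**2 = (((2*(-4 + 4)**2 - 2)**2 + 9) + 141)**2 = (((2*0**2 - 2)**2 + 9) + 141)**2 = (((2*0 - 2)**2 + 9) + 141)**2 = (((0 - 2)**2 + 9) + 141)**2 = (((-2)**2 + 9) + 141)**2 = ((4 + 9) + 141)**2 = (13 + 141)**2 = 154**2 = 23716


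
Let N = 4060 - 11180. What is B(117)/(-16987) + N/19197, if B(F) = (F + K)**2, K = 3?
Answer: -397384240/326099439 ≈ -1.2186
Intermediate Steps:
N = -7120
B(F) = (3 + F)**2 (B(F) = (F + 3)**2 = (3 + F)**2)
B(117)/(-16987) + N/19197 = (3 + 117)**2/(-16987) - 7120/19197 = 120**2*(-1/16987) - 7120*1/19197 = 14400*(-1/16987) - 7120/19197 = -14400/16987 - 7120/19197 = -397384240/326099439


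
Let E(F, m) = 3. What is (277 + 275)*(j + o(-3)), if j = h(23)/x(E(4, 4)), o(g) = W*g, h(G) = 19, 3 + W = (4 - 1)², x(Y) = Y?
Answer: -6440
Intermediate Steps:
W = 6 (W = -3 + (4 - 1)² = -3 + 3² = -3 + 9 = 6)
o(g) = 6*g
j = 19/3 ≈ 6.3333
(277 + 275)*(j + o(-3)) = (277 + 275)*(19/3 + 6*(-3)) = 552*(19/3 - 18) = 552*(-35/3) = -6440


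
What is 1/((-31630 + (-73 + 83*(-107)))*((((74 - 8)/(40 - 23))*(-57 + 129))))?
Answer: -17/192855168 ≈ -8.8149e-8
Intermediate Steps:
1/((-31630 + (-73 + 83*(-107)))*((((74 - 8)/(40 - 23))*(-57 + 129)))) = 1/((-31630 + (-73 - 8881))*(((66/17)*72))) = 1/((-31630 - 8954)*(((66*(1/17))*72))) = 1/((-40584)*(((66/17)*72))) = -1/(40584*4752/17) = -1/40584*17/4752 = -17/192855168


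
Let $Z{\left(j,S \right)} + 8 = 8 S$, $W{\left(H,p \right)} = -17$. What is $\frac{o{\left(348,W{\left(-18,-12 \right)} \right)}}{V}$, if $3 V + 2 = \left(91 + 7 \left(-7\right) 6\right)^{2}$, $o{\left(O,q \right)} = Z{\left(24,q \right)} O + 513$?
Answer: $- \frac{148797}{41207} \approx -3.611$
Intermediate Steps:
$Z{\left(j,S \right)} = -8 + 8 S$
$o{\left(O,q \right)} = 513 + O \left(-8 + 8 q\right)$ ($o{\left(O,q \right)} = \left(-8 + 8 q\right) O + 513 = O \left(-8 + 8 q\right) + 513 = 513 + O \left(-8 + 8 q\right)$)
$V = \frac{41207}{3}$ ($V = - \frac{2}{3} + \frac{\left(91 + 7 \left(-7\right) 6\right)^{2}}{3} = - \frac{2}{3} + \frac{\left(91 - 294\right)^{2}}{3} = - \frac{2}{3} + \frac{\left(-203\right)^{2}}{3} = - \frac{2}{3} + \frac{1}{3} \cdot 41209 = - \frac{2}{3} + \frac{41209}{3} = \frac{41207}{3} \approx 13736.0$)
$\frac{o{\left(348,W{\left(-18,-12 \right)} \right)}}{V} = \frac{513 + 8 \cdot 348 \left(-1 - 17\right)}{\frac{41207}{3}} = \left(513 + 8 \cdot 348 \left(-18\right)\right) \frac{3}{41207} = \left(513 - 50112\right) \frac{3}{41207} = \left(-49599\right) \frac{3}{41207} = - \frac{148797}{41207}$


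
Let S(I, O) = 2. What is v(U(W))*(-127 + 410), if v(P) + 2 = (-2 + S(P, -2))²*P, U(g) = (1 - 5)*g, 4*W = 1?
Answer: -566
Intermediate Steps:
W = ¼ (W = (¼)*1 = ¼ ≈ 0.25000)
U(g) = -4*g
v(P) = -2 (v(P) = -2 + (-2 + 2)²*P = -2 + 0²*P = -2 + 0*P = -2 + 0 = -2)
v(U(W))*(-127 + 410) = -2*(-127 + 410) = -2*283 = -566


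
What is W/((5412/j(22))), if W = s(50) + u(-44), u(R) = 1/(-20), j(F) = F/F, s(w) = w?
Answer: 333/36080 ≈ 0.0092295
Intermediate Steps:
j(F) = 1
u(R) = -1/20
W = 999/20 (W = 50 - 1/20 = 999/20 ≈ 49.950)
W/((5412/j(22))) = 999/(20*((5412/1))) = 999/(20*((5412*1))) = (999/20)/5412 = (999/20)*(1/5412) = 333/36080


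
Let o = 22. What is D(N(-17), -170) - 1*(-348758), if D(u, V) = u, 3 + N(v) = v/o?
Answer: 7672593/22 ≈ 3.4875e+5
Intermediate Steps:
N(v) = -3 + v/22
D(N(-17), -170) - 1*(-348758) = (-3 + (1/22)*(-17)) - 1*(-348758) = (-3 - 17/22) + 348758 = -83/22 + 348758 = 7672593/22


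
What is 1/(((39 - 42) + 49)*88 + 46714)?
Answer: 1/50762 ≈ 1.9700e-5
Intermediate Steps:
1/(((39 - 42) + 49)*88 + 46714) = 1/((-3 + 49)*88 + 46714) = 1/(46*88 + 46714) = 1/(4048 + 46714) = 1/50762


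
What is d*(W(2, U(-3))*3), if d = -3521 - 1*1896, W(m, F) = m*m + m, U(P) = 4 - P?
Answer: -97506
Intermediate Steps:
W(m, F) = m + m**2 (W(m, F) = m**2 + m = m + m**2)
d = -5417 (d = -3521 - 1896 = -5417)
d*(W(2, U(-3))*3) = -5417*2*(1 + 2)*3 = -5417*2*3*3 = -32502*3 = -5417*18 = -97506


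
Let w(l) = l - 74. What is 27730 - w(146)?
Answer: 27658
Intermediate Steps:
w(l) = -74 + l
27730 - w(146) = 27730 - (-74 + 146) = 27730 - 1*72 = 27730 - 72 = 27658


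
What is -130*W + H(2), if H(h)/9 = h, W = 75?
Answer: -9732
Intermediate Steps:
H(h) = 9*h
-130*W + H(2) = -130*75 + 9*2 = -9750 + 18 = -9732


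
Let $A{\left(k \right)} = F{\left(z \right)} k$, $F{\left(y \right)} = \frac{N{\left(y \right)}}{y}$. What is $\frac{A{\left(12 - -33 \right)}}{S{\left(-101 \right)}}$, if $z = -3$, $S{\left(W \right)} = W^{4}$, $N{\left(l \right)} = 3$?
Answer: $- \frac{45}{104060401} \approx -4.3244 \cdot 10^{-7}$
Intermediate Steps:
$F{\left(y \right)} = \frac{3}{y}$
$A{\left(k \right)} = - k$ ($A{\left(k \right)} = \frac{3}{-3} k = 3 \left(- \frac{1}{3}\right) k = - k$)
$\frac{A{\left(12 - -33 \right)}}{S{\left(-101 \right)}} = \frac{\left(-1\right) \left(12 - -33\right)}{\left(-101\right)^{4}} = \frac{\left(-1\right) \left(12 + 33\right)}{104060401} = \left(-1\right) 45 \cdot \frac{1}{104060401} = \left(-45\right) \frac{1}{104060401} = - \frac{45}{104060401}$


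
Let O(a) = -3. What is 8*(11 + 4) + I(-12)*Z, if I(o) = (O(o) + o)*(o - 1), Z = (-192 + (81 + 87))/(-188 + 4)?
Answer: 3345/23 ≈ 145.43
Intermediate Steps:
Z = 3/23 (Z = (-192 + 168)/(-184) = -24*(-1/184) = 3/23 ≈ 0.13043)
I(o) = (-1 + o)*(-3 + o) (I(o) = (-3 + o)*(o - 1) = (-3 + o)*(-1 + o) = (-1 + o)*(-3 + o))
8*(11 + 4) + I(-12)*Z = 8*(11 + 4) + (3 + (-12)² - 4*(-12))*(3/23) = 8*15 + (3 + 144 + 48)*(3/23) = 120 + 195*(3/23) = 120 + 585/23 = 3345/23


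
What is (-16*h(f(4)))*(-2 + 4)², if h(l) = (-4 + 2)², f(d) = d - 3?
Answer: -256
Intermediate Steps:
f(d) = -3 + d
h(l) = 4 (h(l) = (-2)² = 4)
(-16*h(f(4)))*(-2 + 4)² = (-16*4)*(-2 + 4)² = -64*2² = -64*4 = -256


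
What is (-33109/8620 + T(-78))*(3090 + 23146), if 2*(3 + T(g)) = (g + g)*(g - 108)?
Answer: 819874940969/2155 ≈ 3.8045e+8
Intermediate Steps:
T(g) = -3 + g*(-108 + g) (T(g) = -3 + ((g + g)*(g - 108))/2 = -3 + ((2*g)*(-108 + g))/2 = -3 + (2*g*(-108 + g))/2 = -3 + g*(-108 + g))
(-33109/8620 + T(-78))*(3090 + 23146) = (-33109/8620 + (-3 + (-78)² - 108*(-78)))*(3090 + 23146) = (-33109*1/8620 + (-3 + 6084 + 8424))*26236 = (-33109/8620 + 14505)*26236 = (124999991/8620)*26236 = 819874940969/2155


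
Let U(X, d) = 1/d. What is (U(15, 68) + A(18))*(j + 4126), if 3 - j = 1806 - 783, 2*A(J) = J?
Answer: 951989/34 ≈ 28000.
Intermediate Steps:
A(J) = J/2
j = -1020 (j = 3 - (1806 - 783) = 3 - 1*1023 = 3 - 1023 = -1020)
(U(15, 68) + A(18))*(j + 4126) = (1/68 + (1/2)*18)*(-1020 + 4126) = (1/68 + 9)*3106 = (613/68)*3106 = 951989/34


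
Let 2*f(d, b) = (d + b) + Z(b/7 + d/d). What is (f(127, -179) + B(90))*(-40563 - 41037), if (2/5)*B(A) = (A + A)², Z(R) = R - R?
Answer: -6607478400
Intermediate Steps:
Z(R) = 0
B(A) = 10*A² (B(A) = 5*(A + A)²/2 = 5*(2*A)²/2 = 5*(4*A²)/2 = 10*A²)
f(d, b) = b/2 + d/2 (f(d, b) = ((d + b) + 0)/2 = ((b + d) + 0)/2 = (b + d)/2 = b/2 + d/2)
(f(127, -179) + B(90))*(-40563 - 41037) = (((½)*(-179) + (½)*127) + 10*90²)*(-40563 - 41037) = ((-179/2 + 127/2) + 10*8100)*(-81600) = (-26 + 81000)*(-81600) = 80974*(-81600) = -6607478400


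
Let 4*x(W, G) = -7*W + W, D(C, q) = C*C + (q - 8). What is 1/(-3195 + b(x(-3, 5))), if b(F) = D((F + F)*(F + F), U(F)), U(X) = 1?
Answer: 1/3359 ≈ 0.00029771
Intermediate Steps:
D(C, q) = -8 + q + C² (D(C, q) = C² + (-8 + q) = -8 + q + C²)
x(W, G) = -3*W/2 (x(W, G) = (-7*W + W)/4 = (-6*W)/4 = -3*W/2)
b(F) = -7 + 16*F⁴ (b(F) = -8 + 1 + ((F + F)*(F + F))² = -8 + 1 + ((2*F)*(2*F))² = -8 + 1 + (4*F²)² = -8 + 1 + 16*F⁴ = -7 + 16*F⁴)
1/(-3195 + b(x(-3, 5))) = 1/(-3195 + (-7 + 16*(-3/2*(-3))⁴)) = 1/(-3195 + (-7 + 16*(9/2)⁴)) = 1/(-3195 + (-7 + 16*(6561/16))) = 1/(-3195 + (-7 + 6561)) = 1/(-3195 + 6554) = 1/3359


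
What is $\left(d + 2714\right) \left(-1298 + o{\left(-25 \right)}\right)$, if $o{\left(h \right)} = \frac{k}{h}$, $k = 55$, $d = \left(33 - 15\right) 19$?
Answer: $- \frac{19867056}{5} \approx -3.9734 \cdot 10^{6}$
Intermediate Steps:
$d = 342$ ($d = 18 \cdot 19 = 342$)
$o{\left(h \right)} = \frac{55}{h}$
$\left(d + 2714\right) \left(-1298 + o{\left(-25 \right)}\right) = \left(342 + 2714\right) \left(-1298 + \frac{55}{-25}\right) = 3056 \left(-1298 + 55 \left(- \frac{1}{25}\right)\right) = 3056 \left(-1298 - \frac{11}{5}\right) = 3056 \left(- \frac{6501}{5}\right) = - \frac{19867056}{5}$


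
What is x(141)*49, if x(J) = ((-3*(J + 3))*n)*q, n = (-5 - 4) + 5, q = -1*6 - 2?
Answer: -677376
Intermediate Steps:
q = -8 (q = -6 - 2 = -8)
n = -4 (n = -9 + 5 = -4)
x(J) = -288 - 96*J (x(J) = (-3*(J + 3)*(-4))*(-8) = (-3*(3 + J)*(-4))*(-8) = ((-9 - 3*J)*(-4))*(-8) = (36 + 12*J)*(-8) = -288 - 96*J)
x(141)*49 = (-288 - 96*141)*49 = (-288 - 13536)*49 = -13824*49 = -677376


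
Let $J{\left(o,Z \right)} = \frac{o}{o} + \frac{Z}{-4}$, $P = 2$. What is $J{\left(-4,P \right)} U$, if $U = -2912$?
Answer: $-1456$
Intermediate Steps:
$J{\left(o,Z \right)} = 1 - \frac{Z}{4}$ ($J{\left(o,Z \right)} = 1 + Z \left(- \frac{1}{4}\right) = 1 - \frac{Z}{4}$)
$J{\left(-4,P \right)} U = \left(1 - \frac{1}{2}\right) \left(-2912\right) = \frac{1}{2} \left(-2912\right) = -1456$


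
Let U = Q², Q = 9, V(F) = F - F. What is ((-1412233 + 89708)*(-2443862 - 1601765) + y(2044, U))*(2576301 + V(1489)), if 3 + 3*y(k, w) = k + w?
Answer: 13784351262018404249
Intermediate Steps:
V(F) = 0
U = 81 (U = 9² = 81)
y(k, w) = -1 + k/3 + w/3 (y(k, w) = -1 + (k + w)/3 = -1 + (k/3 + w/3) = -1 + k/3 + w/3)
((-1412233 + 89708)*(-2443862 - 1601765) + y(2044, U))*(2576301 + V(1489)) = ((-1412233 + 89708)*(-2443862 - 1601765) + (-1 + (⅓)*2044 + (⅓)*81))*(2576301 + 0) = (-1322525*(-4045627) + (-1 + 2044/3 + 27))*2576301 = (5350442848175 + 2122/3)*2576301 = (16051328546647/3)*2576301 = 13784351262018404249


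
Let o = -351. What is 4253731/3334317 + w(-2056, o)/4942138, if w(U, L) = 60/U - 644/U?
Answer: 5402789326942787/4235014270684722 ≈ 1.2757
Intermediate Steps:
w(U, L) = -584/U
4253731/3334317 + w(-2056, o)/4942138 = 4253731/3334317 - 584/(-2056)/4942138 = 4253731*(1/3334317) - 584*(-1/2056)*(1/4942138) = 4253731/3334317 + (73/257)*(1/4942138) = 4253731/3334317 + 73/1270129466 = 5402789326942787/4235014270684722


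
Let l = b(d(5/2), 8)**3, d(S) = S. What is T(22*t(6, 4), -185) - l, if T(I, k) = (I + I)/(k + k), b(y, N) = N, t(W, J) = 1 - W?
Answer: -18922/37 ≈ -511.41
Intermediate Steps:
T(I, k) = I/k (T(I, k) = (2*I)/((2*k)) = (2*I)*(1/(2*k)) = I/k)
l = 512 (l = 8**3 = 512)
T(22*t(6, 4), -185) - l = (22*(1 - 1*6))/(-185) - 1*512 = (22*(1 - 6))*(-1/185) - 512 = (22*(-5))*(-1/185) - 512 = -110*(-1/185) - 512 = 22/37 - 512 = -18922/37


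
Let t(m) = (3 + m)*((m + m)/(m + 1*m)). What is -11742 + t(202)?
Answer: -11537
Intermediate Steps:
t(m) = 3 + m (t(m) = (3 + m)*((2*m)/(m + m)) = (3 + m)*((2*m)/((2*m))) = (3 + m)*((2*m)*(1/(2*m))) = (3 + m)*1 = 3 + m)
-11742 + t(202) = -11742 + (3 + 202) = -11742 + 205 = -11537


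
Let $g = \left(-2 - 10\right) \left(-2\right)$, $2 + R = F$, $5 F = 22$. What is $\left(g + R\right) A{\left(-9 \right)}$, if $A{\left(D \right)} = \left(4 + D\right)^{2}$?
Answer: $660$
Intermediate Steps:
$F = \frac{22}{5}$ ($F = \frac{1}{5} \cdot 22 = \frac{22}{5} \approx 4.4$)
$R = \frac{12}{5}$ ($R = -2 + \frac{22}{5} = \frac{12}{5} \approx 2.4$)
$g = 24$ ($g = \left(-12\right) \left(-2\right) = 24$)
$\left(g + R\right) A{\left(-9 \right)} = \left(24 + \frac{12}{5}\right) \left(4 - 9\right)^{2} = \frac{132 \left(-5\right)^{2}}{5} = \frac{132}{5} \cdot 25 = 660$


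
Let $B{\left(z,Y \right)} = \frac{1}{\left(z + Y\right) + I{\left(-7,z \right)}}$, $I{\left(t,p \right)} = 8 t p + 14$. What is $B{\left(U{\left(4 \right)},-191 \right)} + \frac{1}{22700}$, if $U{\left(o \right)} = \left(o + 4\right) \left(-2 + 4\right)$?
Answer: $- \frac{21643}{23993900} \approx -0.00090202$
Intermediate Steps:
$I{\left(t,p \right)} = 14 + 8 p t$ ($I{\left(t,p \right)} = 8 p t + 14 = 14 + 8 p t$)
$U{\left(o \right)} = 8 + 2 o$ ($U{\left(o \right)} = \left(4 + o\right) 2 = 8 + 2 o$)
$B{\left(z,Y \right)} = \frac{1}{14 + Y - 55 z}$ ($B{\left(z,Y \right)} = \frac{1}{\left(z + Y\right) + \left(14 + 8 z \left(-7\right)\right)} = \frac{1}{\left(Y + z\right) - \left(-14 + 56 z\right)} = \frac{1}{14 + Y - 55 z}$)
$B{\left(U{\left(4 \right)},-191 \right)} + \frac{1}{22700} = \frac{1}{14 - 191 - 55 \left(8 + 2 \cdot 4\right)} + \frac{1}{22700} = \frac{1}{14 - 191 - 55 \left(8 + 8\right)} + \frac{1}{22700} = \frac{1}{14 - 191 - 880} + \frac{1}{22700} = \frac{1}{-1057} + \frac{1}{22700} = - \frac{1}{1057} + \frac{1}{22700} = - \frac{21643}{23993900}$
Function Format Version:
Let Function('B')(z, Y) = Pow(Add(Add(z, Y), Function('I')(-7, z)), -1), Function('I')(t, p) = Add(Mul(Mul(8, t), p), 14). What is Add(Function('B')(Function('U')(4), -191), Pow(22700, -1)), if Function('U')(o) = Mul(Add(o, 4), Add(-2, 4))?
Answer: Rational(-21643, 23993900) ≈ -0.00090202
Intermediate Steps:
Function('I')(t, p) = Add(14, Mul(8, p, t)) (Function('I')(t, p) = Add(Mul(8, p, t), 14) = Add(14, Mul(8, p, t)))
Function('U')(o) = Add(8, Mul(2, o)) (Function('U')(o) = Mul(Add(4, o), 2) = Add(8, Mul(2, o)))
Function('B')(z, Y) = Pow(Add(14, Y, Mul(-55, z)), -1) (Function('B')(z, Y) = Pow(Add(Add(z, Y), Add(14, Mul(8, z, -7))), -1) = Pow(Add(Add(Y, z), Add(14, Mul(-56, z))), -1) = Pow(Add(14, Y, Mul(-55, z)), -1))
Add(Function('B')(Function('U')(4), -191), Pow(22700, -1)) = Add(Pow(Add(14, -191, Mul(-55, Add(8, Mul(2, 4)))), -1), Pow(22700, -1)) = Add(Pow(Add(14, -191, Mul(-55, Add(8, 8))), -1), Rational(1, 22700)) = Add(Pow(Add(14, -191, Mul(-55, 16)), -1), Rational(1, 22700)) = Add(Pow(Add(14, -191, -880), -1), Rational(1, 22700)) = Add(Pow(-1057, -1), Rational(1, 22700)) = Add(Rational(-1, 1057), Rational(1, 22700)) = Rational(-21643, 23993900)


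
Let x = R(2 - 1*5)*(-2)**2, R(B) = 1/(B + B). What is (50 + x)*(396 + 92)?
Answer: 72224/3 ≈ 24075.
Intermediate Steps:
R(B) = 1/(2*B)
x = -2/3 (x = (1/(2*(2 - 1*5)))*(-2)**2 = (1/(2*(2 - 5)))*4 = ((1/2)/(-3))*4 = ((1/2)*(-1/3))*4 = -1/6*4 = -2/3 ≈ -0.66667)
(50 + x)*(396 + 92) = (50 - 2/3)*(396 + 92) = (148/3)*488 = 72224/3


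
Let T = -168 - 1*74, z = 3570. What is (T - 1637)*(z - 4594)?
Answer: 1924096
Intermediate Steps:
T = -242 (T = -168 - 74 = -242)
(T - 1637)*(z - 4594) = (-242 - 1637)*(3570 - 4594) = -1879*(-1024) = 1924096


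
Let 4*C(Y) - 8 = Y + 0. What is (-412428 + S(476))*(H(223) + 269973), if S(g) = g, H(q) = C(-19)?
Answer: -111214784428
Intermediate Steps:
C(Y) = 2 + Y/4 (C(Y) = 2 + (Y + 0)/4 = 2 + Y/4)
H(q) = -11/4 (H(q) = 2 + (¼)*(-19) = 2 - 19/4 = -11/4)
(-412428 + S(476))*(H(223) + 269973) = (-412428 + 476)*(-11/4 + 269973) = -411952*1079881/4 = -111214784428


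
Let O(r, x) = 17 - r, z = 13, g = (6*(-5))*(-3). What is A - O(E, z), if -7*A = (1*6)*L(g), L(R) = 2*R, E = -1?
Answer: -1206/7 ≈ -172.29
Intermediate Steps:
g = 90 (g = -30*(-3) = 90)
A = -1080/7 (A = -1*6*2*90/7 = -6*180/7 = -⅐*1080 = -1080/7 ≈ -154.29)
A - O(E, z) = -1080/7 - (17 - 1*(-1)) = -1080/7 - (17 + 1) = -1080/7 - 1*18 = -1080/7 - 18 = -1206/7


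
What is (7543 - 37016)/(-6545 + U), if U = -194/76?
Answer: 1119974/248807 ≈ 4.5014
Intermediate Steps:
U = -97/38 (U = (1/76)*(-194) = -97/38 ≈ -2.5526)
(7543 - 37016)/(-6545 + U) = (7543 - 37016)/(-6545 - 97/38) = -29473/(-248807/38) = -29473*(-38/248807) = 1119974/248807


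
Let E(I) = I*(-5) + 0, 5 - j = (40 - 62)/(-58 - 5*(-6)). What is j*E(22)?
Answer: -3245/7 ≈ -463.57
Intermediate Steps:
j = 59/14 (j = 5 - (40 - 62)/(-58 - 5*(-6)) = 5 - (-22)/(-58 + 30) = 5 - (-22)/(-28) = 5 - (-22)*(-1)/28 = 5 - 1*11/14 = 5 - 11/14 = 59/14 ≈ 4.2143)
E(I) = -5*I (E(I) = -5*I + 0 = -5*I)
j*E(22) = 59*(-5*22)/14 = (59/14)*(-110) = -3245/7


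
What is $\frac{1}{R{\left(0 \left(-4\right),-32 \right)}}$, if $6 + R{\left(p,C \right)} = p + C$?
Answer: $- \frac{1}{38} \approx -0.026316$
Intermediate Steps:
$R{\left(p,C \right)} = -6 + C + p$ ($R{\left(p,C \right)} = -6 + \left(p + C\right) = -6 + \left(C + p\right) = -6 + C + p$)
$\frac{1}{R{\left(0 \left(-4\right),-32 \right)}} = \frac{1}{-6 - 32 + 0 \left(-4\right)} = \frac{1}{-6 - 32 + 0} = \frac{1}{-38} = - \frac{1}{38}$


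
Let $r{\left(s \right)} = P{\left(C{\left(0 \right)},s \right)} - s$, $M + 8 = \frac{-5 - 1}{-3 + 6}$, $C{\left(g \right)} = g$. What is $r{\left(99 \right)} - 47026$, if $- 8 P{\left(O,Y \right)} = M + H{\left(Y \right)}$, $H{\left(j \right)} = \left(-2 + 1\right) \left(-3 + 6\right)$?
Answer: $- \frac{376987}{8} \approx -47123.0$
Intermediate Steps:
$M = -10$ ($M = -8 + \frac{-5 - 1}{-3 + 6} = -8 - \frac{6}{3} = -8 - 2 = -10$)
$H{\left(j \right)} = -3$ ($H{\left(j \right)} = \left(-1\right) 3 = -3$)
$P{\left(O,Y \right)} = \frac{13}{8}$ ($P{\left(O,Y \right)} = - \frac{-10 - 3}{8} = \left(- \frac{1}{8}\right) \left(-13\right) = \frac{13}{8}$)
$r{\left(s \right)} = \frac{13}{8} - s$
$r{\left(99 \right)} - 47026 = \left(\frac{13}{8} - 99\right) - 47026 = - \frac{779}{8} - 47026 = - \frac{376987}{8}$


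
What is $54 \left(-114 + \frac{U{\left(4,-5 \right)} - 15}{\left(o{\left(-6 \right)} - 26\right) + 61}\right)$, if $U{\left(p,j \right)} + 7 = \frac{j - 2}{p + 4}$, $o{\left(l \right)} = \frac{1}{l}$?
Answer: $- \frac{2588031}{418} \approx -6191.5$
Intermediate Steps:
$U{\left(p,j \right)} = -7 + \frac{-2 + j}{4 + p}$ ($U{\left(p,j \right)} = -7 + \frac{j - 2}{p + 4} = -7 + \frac{-2 + j}{4 + p}$)
$54 \left(-114 + \frac{U{\left(4,-5 \right)} - 15}{\left(o{\left(-6 \right)} - 26\right) + 61}\right) = 54 \left(-114 + \frac{\frac{-30 - 5 - 28}{4 + 4} - 15}{\left(\frac{1}{-6} - 26\right) + 61}\right) = 54 \left(-114 + \frac{\frac{-30 - 5 - 28}{8} - 15}{\left(- \frac{1}{6} - 26\right) + 61}\right) = 54 \left(-114 + \frac{\frac{1}{8} \left(-63\right) - 15}{- \frac{157}{6} + 61}\right) = 54 \left(-114 + \frac{- \frac{63}{8} - 15}{\frac{209}{6}}\right) = 54 \left(-114 - \frac{549}{836}\right) = 54 \left(- \frac{95853}{836}\right) = - \frac{2588031}{418}$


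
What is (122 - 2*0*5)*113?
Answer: 13786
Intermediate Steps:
(122 - 2*0*5)*113 = (122 + 0*5)*113 = (122 + 0)*113 = 122*113 = 13786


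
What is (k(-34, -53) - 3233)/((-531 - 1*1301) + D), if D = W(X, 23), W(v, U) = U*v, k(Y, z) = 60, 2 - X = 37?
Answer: 3173/2637 ≈ 1.2033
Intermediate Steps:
X = -35 (X = 2 - 1*37 = 2 - 37 = -35)
D = -805 (D = 23*(-35) = -805)
(k(-34, -53) - 3233)/((-531 - 1*1301) + D) = (60 - 3233)/((-531 - 1*1301) - 805) = -3173/((-531 - 1301) - 805) = -3173/(-1832 - 805) = -3173/(-2637) = -3173*(-1/2637) = 3173/2637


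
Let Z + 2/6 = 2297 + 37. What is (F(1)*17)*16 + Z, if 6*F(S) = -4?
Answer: 6457/3 ≈ 2152.3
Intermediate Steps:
F(S) = -⅔ (F(S) = (⅙)*(-4) = -⅔)
Z = 7001/3 (Z = -⅓ + (2297 + 37) = -⅓ + 2334 = 7001/3 ≈ 2333.7)
(F(1)*17)*16 + Z = -⅔*17*16 + 7001/3 = -34/3*16 + 7001/3 = -544/3 + 7001/3 = 6457/3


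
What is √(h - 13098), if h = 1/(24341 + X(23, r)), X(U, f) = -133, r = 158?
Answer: I*√479736567479/6052 ≈ 114.45*I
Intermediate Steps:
h = 1/24208 (h = 1/(24341 - 133) = 1/24208 ≈ 4.1309e-5)
√(h - 13098) = √(1/24208 - 13098) = √(-317076383/24208) = I*√479736567479/6052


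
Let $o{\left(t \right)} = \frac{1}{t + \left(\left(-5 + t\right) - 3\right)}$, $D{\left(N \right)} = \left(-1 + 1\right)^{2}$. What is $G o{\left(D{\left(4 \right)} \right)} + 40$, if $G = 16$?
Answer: $38$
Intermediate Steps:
$D{\left(N \right)} = 0$ ($D{\left(N \right)} = 0^{2} = 0$)
$o{\left(t \right)} = \frac{1}{-8 + 2 t}$ ($o{\left(t \right)} = \frac{1}{t + \left(-8 + t\right)} = \frac{1}{-8 + 2 t}$)
$G o{\left(D{\left(4 \right)} \right)} + 40 = 16 \frac{1}{2 \left(-4 + 0\right)} + 40 = 16 \frac{1}{2 \left(-4\right)} + 40 = 16 \cdot \frac{1}{2} \left(- \frac{1}{4}\right) + 40 = 16 \left(- \frac{1}{8}\right) + 40 = -2 + 40 = 38$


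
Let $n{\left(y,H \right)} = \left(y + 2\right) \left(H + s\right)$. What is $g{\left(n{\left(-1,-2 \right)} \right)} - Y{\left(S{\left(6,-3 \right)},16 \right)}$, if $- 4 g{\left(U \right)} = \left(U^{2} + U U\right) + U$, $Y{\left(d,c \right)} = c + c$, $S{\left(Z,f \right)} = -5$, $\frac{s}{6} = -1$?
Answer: $-62$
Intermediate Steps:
$s = -6$ ($s = 6 \left(-1\right) = -6$)
$Y{\left(d,c \right)} = 2 c$
$n{\left(y,H \right)} = \left(-6 + H\right) \left(2 + y\right)$ ($n{\left(y,H \right)} = \left(y + 2\right) \left(H - 6\right) = \left(2 + y\right) \left(-6 + H\right) = \left(-6 + H\right) \left(2 + y\right)$)
$g{\left(U \right)} = - \frac{U^{2}}{2} - \frac{U}{4}$ ($g{\left(U \right)} = - \frac{\left(U^{2} + U U\right) + U}{4} = - \frac{\left(U^{2} + U^{2}\right) + U}{4} = - \frac{2 U^{2} + U}{4} = - \frac{U + 2 U^{2}}{4} = - \frac{U^{2}}{2} - \frac{U}{4}$)
$g{\left(n{\left(-1,-2 \right)} \right)} - Y{\left(S{\left(6,-3 \right)},16 \right)} = - \frac{\left(-12 - -6 + 2 \left(-2\right) - -2\right) \left(1 + 2 \left(-12 - -6 + 2 \left(-2\right) - -2\right)\right)}{4} - 2 \cdot 16 = - \frac{\left(-12 + 6 - 4 + 2\right) \left(1 + 2 \left(-12 + 6 - 4 + 2\right)\right)}{4} - 32 = \left(- \frac{1}{4}\right) \left(-8\right) \left(1 + 2 \left(-8\right)\right) - 32 = \left(- \frac{1}{4}\right) \left(-8\right) \left(1 - 16\right) - 32 = \left(- \frac{1}{4}\right) \left(-8\right) \left(-15\right) - 32 = -30 - 32 = -62$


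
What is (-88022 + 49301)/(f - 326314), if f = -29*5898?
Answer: 38721/497356 ≈ 0.077854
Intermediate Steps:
f = -171042
(-88022 + 49301)/(f - 326314) = (-88022 + 49301)/(-171042 - 326314) = -38721/(-497356) = -38721*(-1/497356) = 38721/497356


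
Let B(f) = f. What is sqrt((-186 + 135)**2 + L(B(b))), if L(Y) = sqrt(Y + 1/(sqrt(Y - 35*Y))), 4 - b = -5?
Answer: sqrt(27060804 + 102*sqrt(102)*sqrt(918 - I*sqrt(34)))/102 ≈ 51.029 - 9.3354e-5*I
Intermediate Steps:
b = 9 (b = 4 - 1*(-5) = 4 + 5 = 9)
L(Y) = sqrt(Y + sqrt(34)/(34*sqrt(-Y))) (L(Y) = sqrt(Y + 1/(sqrt(-34*Y))) = sqrt(Y + 1/(sqrt(34)*sqrt(-Y))) = sqrt(Y + sqrt(34)/(34*sqrt(-Y))))
sqrt((-186 + 135)**2 + L(B(b))) = sqrt((-186 + 135)**2 + sqrt(1156*9 + 34*sqrt(34)/sqrt(-1*9))/34) = sqrt((-51)**2 + sqrt(10404 + 34*sqrt(34)/sqrt(-9))/34) = sqrt(2601 + sqrt(10404 + 34*sqrt(34)*(-I/3))/34) = sqrt(2601 + sqrt(10404 - 34*I*sqrt(34)/3)/34)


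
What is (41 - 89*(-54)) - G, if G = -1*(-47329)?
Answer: -42482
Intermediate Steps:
G = 47329
(41 - 89*(-54)) - G = (41 - 89*(-54)) - 1*47329 = (41 + 4806) - 47329 = 4847 - 47329 = -42482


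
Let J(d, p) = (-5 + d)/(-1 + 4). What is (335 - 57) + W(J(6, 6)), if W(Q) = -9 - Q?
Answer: 806/3 ≈ 268.67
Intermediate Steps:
J(d, p) = -5/3 + d/3 (J(d, p) = (-5 + d)/3 = (-5 + d)*(1/3) = -5/3 + d/3)
(335 - 57) + W(J(6, 6)) = (335 - 57) + (-9 - (-5/3 + (1/3)*6)) = 278 + (-9 - (-5/3 + 2)) = 278 + (-9 - 1*1/3) = 278 + (-9 - 1/3) = 278 - 28/3 = 806/3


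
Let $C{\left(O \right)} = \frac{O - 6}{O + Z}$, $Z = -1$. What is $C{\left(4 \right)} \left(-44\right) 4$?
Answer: $\frac{352}{3} \approx 117.33$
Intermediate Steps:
$C{\left(O \right)} = \frac{-6 + O}{-1 + O}$ ($C{\left(O \right)} = \frac{O - 6}{O - 1} = \frac{-6 + O}{-1 + O}$)
$C{\left(4 \right)} \left(-44\right) 4 = \frac{-6 + 4}{-1 + 4} \left(-44\right) 4 = \frac{1}{3} \left(-2\right) \left(-44\right) 4 = \left(- \frac{2}{3}\right) \left(-44\right) 4 = \frac{88}{3} \cdot 4 = \frac{352}{3}$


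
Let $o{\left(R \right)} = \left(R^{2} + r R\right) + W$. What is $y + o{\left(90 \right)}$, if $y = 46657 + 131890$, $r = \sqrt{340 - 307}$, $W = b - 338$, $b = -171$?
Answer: $186138 + 90 \sqrt{33} \approx 1.8666 \cdot 10^{5}$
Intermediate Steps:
$W = -509$ ($W = -171 - 338 = -509$)
$r = \sqrt{33} \approx 5.7446$
$o{\left(R \right)} = -509 + R^{2} + R \sqrt{33}$ ($o{\left(R \right)} = \left(R^{2} + \sqrt{33} R\right) - 509 = \left(R^{2} + R \sqrt{33}\right) - 509 = -509 + R^{2} + R \sqrt{33}$)
$y = 178547$
$y + o{\left(90 \right)} = 178547 + \left(-509 + 90^{2} + 90 \sqrt{33}\right) = 178547 + \left(-509 + 8100 + 90 \sqrt{33}\right) = 178547 + \left(7591 + 90 \sqrt{33}\right) = 186138 + 90 \sqrt{33}$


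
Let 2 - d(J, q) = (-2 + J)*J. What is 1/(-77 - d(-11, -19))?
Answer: 1/64 ≈ 0.015625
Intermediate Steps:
d(J, q) = 2 - J*(-2 + J) (d(J, q) = 2 - (-2 + J)*J = 2 - J*(-2 + J))
1/(-77 - d(-11, -19)) = 1/(-77 - (2 - 1*(-11)**2 + 2*(-11))) = 1/(-77 - (2 - 1*121 - 22)) = 1/(-77 - (2 - 121 - 22)) = 1/(-77 - 1*(-141)) = 1/(-77 + 141) = 1/64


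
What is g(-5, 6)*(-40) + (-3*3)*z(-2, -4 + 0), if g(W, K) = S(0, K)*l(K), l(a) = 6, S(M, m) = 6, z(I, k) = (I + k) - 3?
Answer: -1359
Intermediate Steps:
z(I, k) = -3 + I + k
g(W, K) = 36 (g(W, K) = 6*6 = 36)
g(-5, 6)*(-40) + (-3*3)*z(-2, -4 + 0) = 36*(-40) + (-3*3)*(-3 - 2 + (-4 + 0)) = -1440 - 9*(-3 - 2 - 4) = -1440 - 9*(-9) = -1440 + 81 = -1359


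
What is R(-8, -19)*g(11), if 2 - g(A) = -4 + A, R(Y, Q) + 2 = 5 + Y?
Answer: 25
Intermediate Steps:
R(Y, Q) = 3 + Y (R(Y, Q) = -2 + (5 + Y) = 3 + Y)
g(A) = 6 - A (g(A) = 2 - (-4 + A) = 2 + (4 - A) = 6 - A)
R(-8, -19)*g(11) = (3 - 8)*(6 - 1*11) = -5*(6 - 11) = -5*(-5) = 25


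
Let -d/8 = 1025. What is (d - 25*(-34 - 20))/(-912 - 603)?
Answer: 1370/303 ≈ 4.5215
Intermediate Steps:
d = -8200 (d = -8*1025 = -8200)
(d - 25*(-34 - 20))/(-912 - 603) = (-8200 - 25*(-34 - 20))/(-912 - 603) = (-8200 - 25*(-54))/(-1515) = (-8200 + 1350)*(-1/1515) = -6850*(-1/1515) = 1370/303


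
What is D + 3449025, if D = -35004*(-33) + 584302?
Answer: 5188459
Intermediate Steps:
D = 1739434 (D = 1155132 + 584302 = 1739434)
D + 3449025 = 1739434 + 3449025 = 5188459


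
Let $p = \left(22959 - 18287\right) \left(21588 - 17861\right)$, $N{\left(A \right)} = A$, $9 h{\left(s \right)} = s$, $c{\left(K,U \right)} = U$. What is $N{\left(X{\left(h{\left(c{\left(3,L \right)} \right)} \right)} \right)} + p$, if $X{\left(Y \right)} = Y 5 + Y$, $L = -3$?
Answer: $17412542$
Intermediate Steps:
$h{\left(s \right)} = \frac{s}{9}$
$X{\left(Y \right)} = 6 Y$ ($X{\left(Y \right)} = 5 Y + Y = 6 Y$)
$p = 17412544$ ($p = 4672 \cdot 3727 = 17412544$)
$N{\left(X{\left(h{\left(c{\left(3,L \right)} \right)} \right)} \right)} + p = 6 \cdot \frac{1}{9} \left(-3\right) + 17412544 = 6 \left(- \frac{1}{3}\right) + 17412544 = -2 + 17412544 = 17412542$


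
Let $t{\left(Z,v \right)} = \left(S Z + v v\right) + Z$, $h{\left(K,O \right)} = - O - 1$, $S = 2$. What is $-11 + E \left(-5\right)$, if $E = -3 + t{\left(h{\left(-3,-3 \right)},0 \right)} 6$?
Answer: $-176$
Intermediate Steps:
$h{\left(K,O \right)} = -1 - O$
$t{\left(Z,v \right)} = v^{2} + 3 Z$ ($t{\left(Z,v \right)} = \left(2 Z + v v\right) + Z = \left(2 Z + v^{2}\right) + Z = \left(v^{2} + 2 Z\right) + Z = v^{2} + 3 Z$)
$E = 33$ ($E = -3 + \left(0^{2} + 3 \left(-1 - -3\right)\right) 6 = -3 + \left(0 + 3 \left(-1 + 3\right)\right) 6 = -3 + \left(0 + 3 \cdot 2\right) 6 = -3 + \left(0 + 6\right) 6 = -3 + 6 \cdot 6 = -3 + 36 = 33$)
$-11 + E \left(-5\right) = -11 + 33 \left(-5\right) = -11 - 165 = -176$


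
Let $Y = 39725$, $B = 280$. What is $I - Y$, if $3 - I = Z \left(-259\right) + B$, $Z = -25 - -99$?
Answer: $-20836$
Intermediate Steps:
$Z = 74$ ($Z = -25 + 99 = 74$)
$I = 18889$ ($I = 3 - \left(74 \left(-259\right) + 280\right) = 3 - \left(-19166 + 280\right) = 3 - -18886 = 3 + 18886 = 18889$)
$I - Y = 18889 - 39725 = -20836$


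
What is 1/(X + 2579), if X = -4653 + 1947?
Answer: -1/127 ≈ -0.0078740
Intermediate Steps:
X = -2706
1/(X + 2579) = 1/(-2706 + 2579) = 1/(-127) = -1/127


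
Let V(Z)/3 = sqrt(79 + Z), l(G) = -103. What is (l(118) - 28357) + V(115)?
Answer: -28460 + 3*sqrt(194) ≈ -28418.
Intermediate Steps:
V(Z) = 3*sqrt(79 + Z)
(l(118) - 28357) + V(115) = (-103 - 28357) + 3*sqrt(79 + 115) = -28460 + 3*sqrt(194)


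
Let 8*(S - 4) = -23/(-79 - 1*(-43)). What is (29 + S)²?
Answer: 90763729/82944 ≈ 1094.3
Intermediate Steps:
S = 1175/288 (S = 4 + (-23/(-79 - 1*(-43)))/8 = 4 + (-23/(-79 + 43))/8 = 4 + (-23/(-36))/8 = 4 + (-23*(-1/36))/8 = 4 + (⅛)*(23/36) = 4 + 23/288 = 1175/288 ≈ 4.0799)
(29 + S)² = (29 + 1175/288)² = (9527/288)² = 90763729/82944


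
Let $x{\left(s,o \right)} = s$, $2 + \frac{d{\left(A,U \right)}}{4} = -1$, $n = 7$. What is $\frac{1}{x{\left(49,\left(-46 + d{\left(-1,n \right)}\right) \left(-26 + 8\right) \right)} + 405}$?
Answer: $\frac{1}{454} \approx 0.0022026$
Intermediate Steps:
$d{\left(A,U \right)} = -12$ ($d{\left(A,U \right)} = -8 + 4 \left(-1\right) = -8 - 4 = -12$)
$\frac{1}{x{\left(49,\left(-46 + d{\left(-1,n \right)}\right) \left(-26 + 8\right) \right)} + 405} = \frac{1}{49 + 405} = \frac{1}{454}$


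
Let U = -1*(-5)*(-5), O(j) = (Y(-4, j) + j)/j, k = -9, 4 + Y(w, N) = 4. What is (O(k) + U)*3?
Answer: -72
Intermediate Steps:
Y(w, N) = 0 (Y(w, N) = -4 + 4 = 0)
O(j) = 1 (O(j) = (0 + j)/j = j/j = 1)
U = -25 (U = 5*(-5) = -25)
(O(k) + U)*3 = (1 - 25)*3 = -24*3 = -72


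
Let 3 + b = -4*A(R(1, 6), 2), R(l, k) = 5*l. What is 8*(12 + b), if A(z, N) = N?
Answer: 8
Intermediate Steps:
b = -11 (b = -3 - 4*2 = -3 - 8 = -11)
8*(12 + b) = 8*(12 - 11) = 8*1 = 8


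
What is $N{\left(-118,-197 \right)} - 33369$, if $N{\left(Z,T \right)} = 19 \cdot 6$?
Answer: $-33255$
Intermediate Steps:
$N{\left(Z,T \right)} = 114$
$N{\left(-118,-197 \right)} - 33369 = 114 - 33369 = -33255$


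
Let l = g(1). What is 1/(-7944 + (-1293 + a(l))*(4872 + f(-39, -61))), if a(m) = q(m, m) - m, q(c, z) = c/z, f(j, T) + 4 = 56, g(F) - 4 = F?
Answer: -1/6394372 ≈ -1.5639e-7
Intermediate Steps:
g(F) = 4 + F
f(j, T) = 52 (f(j, T) = -4 + 56 = 52)
l = 5 (l = 4 + 1 = 5)
a(m) = 1 - m (a(m) = m/m - m = 1 - m)
1/(-7944 + (-1293 + a(l))*(4872 + f(-39, -61))) = 1/(-7944 + (-1293 + (1 - 1*5))*(4872 + 52)) = 1/(-7944 + (-1293 + (1 - 5))*4924) = 1/(-7944 + (-1293 - 4)*4924) = 1/(-7944 - 1297*4924) = 1/(-7944 - 6386428) = 1/(-6394372) = -1/6394372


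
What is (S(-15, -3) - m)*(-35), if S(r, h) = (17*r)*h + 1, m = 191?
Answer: -20125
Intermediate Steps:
S(r, h) = 1 + 17*h*r (S(r, h) = 17*h*r + 1 = 1 + 17*h*r)
(S(-15, -3) - m)*(-35) = ((1 + 17*(-3)*(-15)) - 1*191)*(-35) = ((1 + 765) - 191)*(-35) = (766 - 191)*(-35) = 575*(-35) = -20125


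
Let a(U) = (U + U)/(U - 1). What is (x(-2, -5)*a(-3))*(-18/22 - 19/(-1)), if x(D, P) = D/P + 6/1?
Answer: 1920/11 ≈ 174.55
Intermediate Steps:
x(D, P) = 6 + D/P (x(D, P) = D/P + 6*1 = D/P + 6 = 6 + D/P)
a(U) = 2*U/(-1 + U) (a(U) = (2*U)/(-1 + U) = 2*U/(-1 + U))
(x(-2, -5)*a(-3))*(-18/22 - 19/(-1)) = ((6 - 2/(-5))*(2*(-3)/(-1 - 3)))*(-18/22 - 19/(-1)) = ((6 - 2*(-1/5))*(2*(-3)/(-4)))*(-18*1/22 - 19*(-1)) = ((6 + 2/5)*(2*(-3)*(-1/4)))*(-9/11 + 19) = ((32/5)*(3/2))*(200/11) = (48/5)*(200/11) = 1920/11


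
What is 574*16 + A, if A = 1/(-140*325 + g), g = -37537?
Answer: 762611807/83037 ≈ 9184.0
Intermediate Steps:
A = -1/83037 (A = 1/(-140*325 - 37537) = 1/(-45500 - 37537) = 1/(-83037) = -1/83037 ≈ -1.2043e-5)
574*16 + A = 574*16 - 1/83037 = 9184 - 1/83037 = 762611807/83037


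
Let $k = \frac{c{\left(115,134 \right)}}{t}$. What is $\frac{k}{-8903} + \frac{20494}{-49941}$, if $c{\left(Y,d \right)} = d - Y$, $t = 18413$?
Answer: $- \frac{3359601612745}{8186875024599} \approx -0.41036$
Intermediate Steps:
$k = \frac{19}{18413}$ ($k = \frac{134 - 115}{18413} = \left(134 - 115\right) \frac{1}{18413} = 19 \cdot \frac{1}{18413} = \frac{19}{18413} \approx 0.0010319$)
$\frac{k}{-8903} + \frac{20494}{-49941} = \frac{19}{18413 \left(-8903\right)} + \frac{20494}{-49941} = \frac{19}{18413} \left(- \frac{1}{8903}\right) + 20494 \left(- \frac{1}{49941}\right) = - \frac{19}{163930939} - \frac{20494}{49941} = - \frac{3359601612745}{8186875024599}$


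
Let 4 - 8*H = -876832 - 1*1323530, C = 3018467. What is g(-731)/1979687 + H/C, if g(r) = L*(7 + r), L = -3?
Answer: 2204242424017/23902479519316 ≈ 0.092218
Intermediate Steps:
g(r) = -21 - 3*r (g(r) = -3*(7 + r) = -21 - 3*r)
H = 1100183/4 (H = 1/2 - (-876832 - 1*1323530)/8 = 1/2 - (-876832 - 1323530)/8 = 1/2 - 1/8*(-2200362) = 1/2 + 1100181/4 = 1100183/4 ≈ 2.7505e+5)
g(-731)/1979687 + H/C = (-21 - 3*(-731))/1979687 + (1100183/4)/3018467 = (-21 + 2193)*(1/1979687) + (1100183/4)*(1/3018467) = 2172*(1/1979687) + 1100183/12073868 = 2172/1979687 + 1100183/12073868 = 2204242424017/23902479519316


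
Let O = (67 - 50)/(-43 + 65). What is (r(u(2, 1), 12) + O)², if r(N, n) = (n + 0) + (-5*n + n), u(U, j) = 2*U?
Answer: 600625/484 ≈ 1241.0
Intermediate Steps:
O = 17/22 ≈ 0.77273
r(N, n) = -3*n (r(N, n) = n - 4*n = -3*n)
(r(u(2, 1), 12) + O)² = (-3*12 + 17/22)² = (-36 + 17/22)² = (-775/22)² = 600625/484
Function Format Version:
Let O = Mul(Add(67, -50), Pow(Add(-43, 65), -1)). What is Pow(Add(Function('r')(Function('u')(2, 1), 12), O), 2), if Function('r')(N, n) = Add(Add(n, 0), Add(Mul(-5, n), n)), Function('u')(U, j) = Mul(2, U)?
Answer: Rational(600625, 484) ≈ 1241.0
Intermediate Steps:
O = Rational(17, 22) (O = Mul(17, Pow(22, -1)) = Mul(17, Rational(1, 22)) = Rational(17, 22) ≈ 0.77273)
Function('r')(N, n) = Mul(-3, n) (Function('r')(N, n) = Add(n, Mul(-4, n)) = Mul(-3, n))
Pow(Add(Function('r')(Function('u')(2, 1), 12), O), 2) = Pow(Add(Mul(-3, 12), Rational(17, 22)), 2) = Pow(Add(-36, Rational(17, 22)), 2) = Pow(Rational(-775, 22), 2) = Rational(600625, 484)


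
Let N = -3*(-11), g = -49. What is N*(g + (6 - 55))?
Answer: -3234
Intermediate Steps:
N = 33
N*(g + (6 - 55)) = 33*(-49 + (6 - 55)) = 33*(-49 - 49) = 33*(-98) = -3234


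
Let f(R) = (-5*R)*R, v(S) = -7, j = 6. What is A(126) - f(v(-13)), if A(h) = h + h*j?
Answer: 1127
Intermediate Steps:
A(h) = 7*h (A(h) = h + h*6 = h + 6*h = 7*h)
f(R) = -5*R**2
A(126) - f(v(-13)) = 7*126 - (-5)*(-7)**2 = 882 - (-5)*49 = 882 - 1*(-245) = 882 + 245 = 1127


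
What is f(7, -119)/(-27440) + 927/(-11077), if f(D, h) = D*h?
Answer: -330811/6203120 ≈ -0.053330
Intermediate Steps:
f(7, -119)/(-27440) + 927/(-11077) = (7*(-119))/(-27440) + 927/(-11077) = -833*(-1/27440) + 927*(-1/11077) = 17/560 - 927/11077 = -330811/6203120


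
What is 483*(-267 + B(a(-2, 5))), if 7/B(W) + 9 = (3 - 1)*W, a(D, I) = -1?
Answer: -1421952/11 ≈ -1.2927e+5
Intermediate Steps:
B(W) = 7/(-9 + 2*W) (B(W) = 7/(-9 + (3 - 1)*W) = 7/(-9 + 2*W))
483*(-267 + B(a(-2, 5))) = 483*(-267 + 7/(-9 + 2*(-1))) = 483*(-267 + 7/(-9 - 2)) = 483*(-267 + 7/(-11)) = 483*(-267 + 7*(-1/11)) = 483*(-267 - 7/11) = 483*(-2944/11) = -1421952/11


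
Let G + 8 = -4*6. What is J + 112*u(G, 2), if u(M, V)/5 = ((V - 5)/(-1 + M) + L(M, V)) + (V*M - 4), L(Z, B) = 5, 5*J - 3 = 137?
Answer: -387212/11 ≈ -35201.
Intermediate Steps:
J = 28 (J = ⅗ + (⅕)*137 = ⅗ + 137/5 = 28)
G = -32 (G = -8 - 4*6 = -8 - 24 = -32)
u(M, V) = 5 + 5*M*V + 5*(-5 + V)/(-1 + M) (u(M, V) = 5*(((V - 5)/(-1 + M) + 5) + (V*M - 4)) = 5*(((-5 + V)/(-1 + M) + 5) + (M*V - 4)) = 5*(((-5 + V)/(-1 + M) + 5) + (-4 + M*V)) = 5*((5 + (-5 + V)/(-1 + M)) + (-4 + M*V)) = 5*(1 + M*V + (-5 + V)/(-1 + M)) = 5 + 5*M*V + 5*(-5 + V)/(-1 + M))
J + 112*u(G, 2) = 28 + 112*(5*(-6 - 32 + 2 + 2*(-32)² - 1*(-32)*2)/(-1 - 32)) = 28 + 112*(5*(-6 - 32 + 2 + 2*1024 + 64)/(-33)) = 28 + 112*(5*(-1/33)*(-6 - 32 + 2 + 2048 + 64)) = 28 + 112*(5*(-1/33)*2076) = 28 + 112*(-3460/11) = 28 - 387520/11 = -387212/11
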